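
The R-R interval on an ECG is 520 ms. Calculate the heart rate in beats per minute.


HR = 60 / RR_interval(s)
RR = 520 ms = 0.52 s
HR = 60 / 0.52 = 115.4 bpm


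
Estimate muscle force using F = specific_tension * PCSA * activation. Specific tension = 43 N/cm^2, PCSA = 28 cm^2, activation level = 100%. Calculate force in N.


F = sigma * PCSA * activation
F = 43 * 28 * 1
F = 1204 N


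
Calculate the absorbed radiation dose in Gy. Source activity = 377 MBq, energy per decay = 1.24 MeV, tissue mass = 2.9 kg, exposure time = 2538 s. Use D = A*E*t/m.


A = 377 MBq = 3.7700e+08 Bq
E = 1.24 MeV = 1.98648e-13 J
D = A*E*t/m = 3.7700e+08*1.98648e-13*2538/2.9
D = 0.06554 Gy


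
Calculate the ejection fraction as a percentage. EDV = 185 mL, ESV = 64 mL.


SV = EDV - ESV = 185 - 64 = 121 mL
EF = SV/EDV * 100 = 121/185 * 100
EF = 65.41%


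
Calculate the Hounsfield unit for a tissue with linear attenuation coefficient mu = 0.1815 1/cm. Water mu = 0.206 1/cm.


HU = ((mu_tissue - mu_water) / mu_water) * 1000
HU = ((0.1815 - 0.206) / 0.206) * 1000
HU = -118.9


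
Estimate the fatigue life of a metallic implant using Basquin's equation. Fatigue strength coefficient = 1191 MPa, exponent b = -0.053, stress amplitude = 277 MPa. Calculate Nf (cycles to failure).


sigma_a = sigma_f' * (2Nf)^b
2Nf = (sigma_a/sigma_f')^(1/b)
2Nf = (277/1191)^(1/-0.053)
2Nf = 8.9443138e+11
Nf = 4.4722e+11


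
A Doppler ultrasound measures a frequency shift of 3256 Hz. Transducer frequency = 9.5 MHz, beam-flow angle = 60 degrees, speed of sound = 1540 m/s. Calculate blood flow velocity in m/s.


v = fd * c / (2 * f0 * cos(theta))
v = 3256 * 1540 / (2 * 9.5000e+06 * cos(60))
v = 0.5278 m/s


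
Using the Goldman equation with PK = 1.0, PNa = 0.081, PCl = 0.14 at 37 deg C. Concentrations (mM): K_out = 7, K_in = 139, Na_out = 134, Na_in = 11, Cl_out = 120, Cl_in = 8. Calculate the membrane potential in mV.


Vm = (RT/F)*ln((PK*Ko + PNa*Nao + PCl*Cli)/(PK*Ki + PNa*Nai + PCl*Clo))
Numer = 18.974, Denom = 156.691
Vm = -56.42 mV


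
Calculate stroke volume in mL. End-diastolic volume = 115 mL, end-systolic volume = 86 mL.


SV = EDV - ESV
SV = 115 - 86
SV = 29 mL


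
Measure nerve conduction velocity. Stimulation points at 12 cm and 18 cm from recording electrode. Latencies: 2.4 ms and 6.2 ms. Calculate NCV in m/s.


Distance = (18 - 12) / 100 = 0.06 m
dt = (6.2 - 2.4) / 1000 = 0.0038 s
NCV = dist / dt = 15.79 m/s


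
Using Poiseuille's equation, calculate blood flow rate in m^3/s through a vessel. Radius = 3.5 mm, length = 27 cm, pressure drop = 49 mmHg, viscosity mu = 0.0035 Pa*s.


Q = pi*r^4*dP / (8*mu*L)
r = 0.0035 m, L = 0.27 m
dP = 49 mmHg = 6532.778 Pa
Q = 4.0738e-04 m^3/s


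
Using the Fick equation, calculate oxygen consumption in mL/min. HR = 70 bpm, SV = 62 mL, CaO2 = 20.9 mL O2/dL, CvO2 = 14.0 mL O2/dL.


CO = HR*SV = 70*62/1000 = 4.34 L/min
a-v O2 diff = 20.9 - 14.0 = 6.9 mL/dL
VO2 = CO * (CaO2-CvO2) * 10 dL/L
VO2 = 4.34 * 6.9 * 10
VO2 = 299.5 mL/min


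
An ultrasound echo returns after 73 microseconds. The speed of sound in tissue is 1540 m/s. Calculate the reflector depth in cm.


depth = c * t / 2
t = 73 us = 7.3000e-05 s
depth = 1540 * 7.3000e-05 / 2
depth = 0.05621 m = 5.621 cm


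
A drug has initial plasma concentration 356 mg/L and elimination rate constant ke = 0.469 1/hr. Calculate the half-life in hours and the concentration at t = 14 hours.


t_half = ln(2) / ke = 0.693147 / 0.469 = 1.478 hr
C(t) = C0 * exp(-ke*t) = 356 * exp(-0.469*14)
C(14) = 0.501 mg/L


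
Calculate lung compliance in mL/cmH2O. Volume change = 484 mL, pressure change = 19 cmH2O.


C = dV / dP
C = 484 / 19
C = 25.47 mL/cmH2O


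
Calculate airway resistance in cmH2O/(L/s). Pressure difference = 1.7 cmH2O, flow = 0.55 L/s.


R = dP / flow
R = 1.7 / 0.55
R = 3.091 cmH2O/(L/s)


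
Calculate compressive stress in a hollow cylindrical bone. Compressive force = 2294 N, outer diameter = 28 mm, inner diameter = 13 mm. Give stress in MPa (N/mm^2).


A = pi*(r_o^2 - r_i^2)
r_o = 14 mm, r_i = 6.5 mm
A = 483.02 mm^2
sigma = F/A = 2294 / 483.02
sigma = 4.749 MPa


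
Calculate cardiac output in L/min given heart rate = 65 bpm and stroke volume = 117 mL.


CO = HR * SV
CO = 65 * 117 / 1000
CO = 7.605 L/min


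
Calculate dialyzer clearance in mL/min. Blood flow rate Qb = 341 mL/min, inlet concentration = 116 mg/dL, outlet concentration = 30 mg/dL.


K = Qb * (Cb_in - Cb_out) / Cb_in
K = 341 * (116 - 30) / 116
K = 252.8 mL/min


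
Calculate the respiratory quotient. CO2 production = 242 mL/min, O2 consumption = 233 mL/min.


RQ = VCO2 / VO2
RQ = 242 / 233
RQ = 1.039


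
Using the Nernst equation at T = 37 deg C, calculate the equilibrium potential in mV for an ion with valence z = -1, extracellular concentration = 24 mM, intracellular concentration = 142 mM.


E = (RT/(zF)) * ln(C_out/C_in)
T = 37 + 273.15 = 310.15 K
E = (8.314 * 310.15 / (-1 * 96485)) * ln(24/142)
E = 47.51 mV


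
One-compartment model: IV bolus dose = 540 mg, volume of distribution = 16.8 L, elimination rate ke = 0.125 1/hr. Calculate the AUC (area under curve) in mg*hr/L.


C0 = Dose/Vd = 540/16.8 = 32.1429 mg/L
AUC = C0/ke = 32.1429/0.125
AUC = 257.1 mg*hr/L


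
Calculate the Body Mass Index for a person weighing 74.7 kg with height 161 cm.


BMI = weight / height^2
height = 161 cm = 1.61 m
BMI = 74.7 / 1.61^2
BMI = 28.82 kg/m^2


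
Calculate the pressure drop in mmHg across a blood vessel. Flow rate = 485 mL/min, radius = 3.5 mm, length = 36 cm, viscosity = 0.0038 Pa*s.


dP = 8*mu*L*Q / (pi*r^4)
Q = 485 mL/min = 8.08333e-06 m^3/s
dP = 187.648 Pa = 187.648 / 133.322 mmHg = 1.407 mmHg


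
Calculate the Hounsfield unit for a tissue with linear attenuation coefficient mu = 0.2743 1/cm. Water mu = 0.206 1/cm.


HU = ((mu_tissue - mu_water) / mu_water) * 1000
HU = ((0.2743 - 0.206) / 0.206) * 1000
HU = 331.6


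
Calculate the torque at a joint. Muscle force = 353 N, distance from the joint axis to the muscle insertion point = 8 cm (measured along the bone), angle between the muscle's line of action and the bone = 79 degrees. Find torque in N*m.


Torque = F * d * sin(theta)   (moment arm = d*sin(theta))
d = 8 cm = 0.08 m
Torque = 353 * 0.08 * sin(79)
Torque = 27.72 N*m


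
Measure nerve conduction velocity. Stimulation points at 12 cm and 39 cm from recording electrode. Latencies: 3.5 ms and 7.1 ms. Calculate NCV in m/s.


Distance = (39 - 12) / 100 = 0.27 m
dt = (7.1 - 3.5) / 1000 = 0.0036 s
NCV = dist / dt = 75 m/s


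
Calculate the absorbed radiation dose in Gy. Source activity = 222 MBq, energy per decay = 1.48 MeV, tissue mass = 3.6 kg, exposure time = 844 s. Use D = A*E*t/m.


A = 222 MBq = 2.2200e+08 Bq
E = 1.48 MeV = 2.37096e-13 J
D = A*E*t/m = 2.2200e+08*2.37096e-13*844/3.6
D = 0.01234 Gy


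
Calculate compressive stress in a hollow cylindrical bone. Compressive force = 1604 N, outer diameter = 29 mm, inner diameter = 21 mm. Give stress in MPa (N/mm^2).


A = pi*(r_o^2 - r_i^2)
r_o = 14.5 mm, r_i = 10.5 mm
A = 314.159 mm^2
sigma = F/A = 1604 / 314.159
sigma = 5.106 MPa


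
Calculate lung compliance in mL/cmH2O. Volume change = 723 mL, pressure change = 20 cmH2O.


C = dV / dP
C = 723 / 20
C = 36.15 mL/cmH2O


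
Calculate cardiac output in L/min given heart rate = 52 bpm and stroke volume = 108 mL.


CO = HR * SV
CO = 52 * 108 / 1000
CO = 5.616 L/min


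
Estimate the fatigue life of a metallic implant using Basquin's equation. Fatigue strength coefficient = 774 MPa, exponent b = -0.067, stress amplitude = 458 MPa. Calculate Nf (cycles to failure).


sigma_a = sigma_f' * (2Nf)^b
2Nf = (sigma_a/sigma_f')^(1/b)
2Nf = (458/774)^(1/-0.067)
2Nf = 2518.411
Nf = 1259


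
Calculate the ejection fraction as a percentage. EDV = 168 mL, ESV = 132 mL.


SV = EDV - ESV = 168 - 132 = 36 mL
EF = SV/EDV * 100 = 36/168 * 100
EF = 21.43%


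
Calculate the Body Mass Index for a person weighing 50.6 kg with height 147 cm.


BMI = weight / height^2
height = 147 cm = 1.47 m
BMI = 50.6 / 1.47^2
BMI = 23.42 kg/m^2


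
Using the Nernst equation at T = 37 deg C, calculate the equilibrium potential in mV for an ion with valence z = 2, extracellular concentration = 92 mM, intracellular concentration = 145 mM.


E = (RT/(zF)) * ln(C_out/C_in)
T = 37 + 273.15 = 310.15 K
E = (8.314 * 310.15 / (2 * 96485)) * ln(92/145)
E = -6.079 mV


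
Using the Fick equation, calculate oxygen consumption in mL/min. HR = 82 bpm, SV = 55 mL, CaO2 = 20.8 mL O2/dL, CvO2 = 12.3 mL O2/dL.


CO = HR*SV = 82*55/1000 = 4.51 L/min
a-v O2 diff = 20.8 - 12.3 = 8.5 mL/dL
VO2 = CO * (CaO2-CvO2) * 10 dL/L
VO2 = 4.51 * 8.5 * 10
VO2 = 383.4 mL/min


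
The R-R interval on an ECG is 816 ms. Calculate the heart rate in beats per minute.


HR = 60 / RR_interval(s)
RR = 816 ms = 0.816 s
HR = 60 / 0.816 = 73.53 bpm


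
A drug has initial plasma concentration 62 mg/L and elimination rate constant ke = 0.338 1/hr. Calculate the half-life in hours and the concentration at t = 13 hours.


t_half = ln(2) / ke = 0.693147 / 0.338 = 2.051 hr
C(t) = C0 * exp(-ke*t) = 62 * exp(-0.338*13)
C(13) = 0.7658 mg/L


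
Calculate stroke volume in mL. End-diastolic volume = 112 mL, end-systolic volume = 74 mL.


SV = EDV - ESV
SV = 112 - 74
SV = 38 mL


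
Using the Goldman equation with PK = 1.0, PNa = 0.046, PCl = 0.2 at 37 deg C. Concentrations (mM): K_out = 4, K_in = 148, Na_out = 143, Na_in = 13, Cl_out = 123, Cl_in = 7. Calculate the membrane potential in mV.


Vm = (RT/F)*ln((PK*Ko + PNa*Nao + PCl*Cli)/(PK*Ki + PNa*Nai + PCl*Clo))
Numer = 11.978, Denom = 173.198
Vm = -71.39 mV


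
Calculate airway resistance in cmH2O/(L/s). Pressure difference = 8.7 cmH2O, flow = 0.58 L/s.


R = dP / flow
R = 8.7 / 0.58
R = 15 cmH2O/(L/s)


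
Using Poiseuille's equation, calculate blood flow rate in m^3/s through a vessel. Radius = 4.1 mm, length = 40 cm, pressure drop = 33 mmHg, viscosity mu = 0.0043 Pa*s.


Q = pi*r^4*dP / (8*mu*L)
r = 0.0041 m, L = 0.4 m
dP = 33 mmHg = 4399.626 Pa
Q = 2.8385e-04 m^3/s


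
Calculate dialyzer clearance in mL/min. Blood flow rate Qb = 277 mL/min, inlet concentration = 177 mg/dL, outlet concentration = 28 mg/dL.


K = Qb * (Cb_in - Cb_out) / Cb_in
K = 277 * (177 - 28) / 177
K = 233.2 mL/min


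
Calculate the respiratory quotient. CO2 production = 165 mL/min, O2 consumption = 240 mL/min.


RQ = VCO2 / VO2
RQ = 165 / 240
RQ = 0.6875


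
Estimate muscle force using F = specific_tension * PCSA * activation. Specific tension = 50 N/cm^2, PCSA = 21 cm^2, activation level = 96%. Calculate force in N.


F = sigma * PCSA * activation
F = 50 * 21 * 0.96
F = 1008 N


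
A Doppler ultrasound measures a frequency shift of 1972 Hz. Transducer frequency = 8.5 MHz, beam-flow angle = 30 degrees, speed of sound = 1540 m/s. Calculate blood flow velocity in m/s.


v = fd * c / (2 * f0 * cos(theta))
v = 1972 * 1540 / (2 * 8.5000e+06 * cos(30))
v = 0.2063 m/s


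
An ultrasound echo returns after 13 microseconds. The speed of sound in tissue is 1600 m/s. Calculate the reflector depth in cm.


depth = c * t / 2
t = 13 us = 1.3000e-05 s
depth = 1600 * 1.3000e-05 / 2
depth = 0.0104 m = 1.04 cm


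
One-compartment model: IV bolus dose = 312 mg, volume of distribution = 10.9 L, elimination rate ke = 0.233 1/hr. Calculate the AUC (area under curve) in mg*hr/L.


C0 = Dose/Vd = 312/10.9 = 28.6239 mg/L
AUC = C0/ke = 28.6239/0.233
AUC = 122.8 mg*hr/L


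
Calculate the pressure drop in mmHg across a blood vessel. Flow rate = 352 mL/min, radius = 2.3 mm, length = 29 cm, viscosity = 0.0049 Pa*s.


dP = 8*mu*L*Q / (pi*r^4)
Q = 352 mL/min = 5.86667e-06 m^3/s
dP = 758.603 Pa = 758.603 / 133.322 mmHg = 5.69 mmHg


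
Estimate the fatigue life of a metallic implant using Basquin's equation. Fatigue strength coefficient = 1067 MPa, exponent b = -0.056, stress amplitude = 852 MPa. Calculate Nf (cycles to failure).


sigma_a = sigma_f' * (2Nf)^b
2Nf = (sigma_a/sigma_f')^(1/b)
2Nf = (852/1067)^(1/-0.056)
2Nf = 55.601455
Nf = 27.8


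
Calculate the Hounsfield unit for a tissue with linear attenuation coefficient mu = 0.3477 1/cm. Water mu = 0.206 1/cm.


HU = ((mu_tissue - mu_water) / mu_water) * 1000
HU = ((0.3477 - 0.206) / 0.206) * 1000
HU = 687.9


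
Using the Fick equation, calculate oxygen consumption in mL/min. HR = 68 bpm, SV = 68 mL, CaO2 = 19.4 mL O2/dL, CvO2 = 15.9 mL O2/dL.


CO = HR*SV = 68*68/1000 = 4.624 L/min
a-v O2 diff = 19.4 - 15.9 = 3.5 mL/dL
VO2 = CO * (CaO2-CvO2) * 10 dL/L
VO2 = 4.624 * 3.5 * 10
VO2 = 161.8 mL/min


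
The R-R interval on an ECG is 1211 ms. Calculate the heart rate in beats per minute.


HR = 60 / RR_interval(s)
RR = 1211 ms = 1.211 s
HR = 60 / 1.211 = 49.55 bpm


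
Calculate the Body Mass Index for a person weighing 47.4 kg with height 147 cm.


BMI = weight / height^2
height = 147 cm = 1.47 m
BMI = 47.4 / 1.47^2
BMI = 21.94 kg/m^2


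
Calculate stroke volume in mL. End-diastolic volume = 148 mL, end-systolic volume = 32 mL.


SV = EDV - ESV
SV = 148 - 32
SV = 116 mL


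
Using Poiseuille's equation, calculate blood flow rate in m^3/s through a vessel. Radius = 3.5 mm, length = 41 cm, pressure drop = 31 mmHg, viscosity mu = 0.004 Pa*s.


Q = pi*r^4*dP / (8*mu*L)
r = 0.0035 m, L = 0.41 m
dP = 31 mmHg = 4132.982 Pa
Q = 1.4851e-04 m^3/s


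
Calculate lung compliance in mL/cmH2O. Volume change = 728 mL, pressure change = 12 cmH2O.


C = dV / dP
C = 728 / 12
C = 60.67 mL/cmH2O


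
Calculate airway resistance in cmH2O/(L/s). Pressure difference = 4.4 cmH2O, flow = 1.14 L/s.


R = dP / flow
R = 4.4 / 1.14
R = 3.86 cmH2O/(L/s)


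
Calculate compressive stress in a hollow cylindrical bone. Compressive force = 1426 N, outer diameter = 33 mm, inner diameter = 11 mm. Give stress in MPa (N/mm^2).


A = pi*(r_o^2 - r_i^2)
r_o = 16.5 mm, r_i = 5.5 mm
A = 760.265 mm^2
sigma = F/A = 1426 / 760.265
sigma = 1.876 MPa


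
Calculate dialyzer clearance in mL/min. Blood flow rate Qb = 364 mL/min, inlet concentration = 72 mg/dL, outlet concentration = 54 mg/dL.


K = Qb * (Cb_in - Cb_out) / Cb_in
K = 364 * (72 - 54) / 72
K = 91 mL/min


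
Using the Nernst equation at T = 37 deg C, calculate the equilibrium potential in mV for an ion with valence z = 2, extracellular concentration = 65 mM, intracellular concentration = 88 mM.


E = (RT/(zF)) * ln(C_out/C_in)
T = 37 + 273.15 = 310.15 K
E = (8.314 * 310.15 / (2 * 96485)) * ln(65/88)
E = -4.048 mV


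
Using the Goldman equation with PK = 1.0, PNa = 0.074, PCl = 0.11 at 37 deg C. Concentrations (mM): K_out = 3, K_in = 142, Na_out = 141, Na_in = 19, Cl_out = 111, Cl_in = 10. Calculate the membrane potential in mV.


Vm = (RT/F)*ln((PK*Ko + PNa*Nao + PCl*Cli)/(PK*Ki + PNa*Nai + PCl*Clo))
Numer = 14.534, Denom = 155.616
Vm = -63.36 mV


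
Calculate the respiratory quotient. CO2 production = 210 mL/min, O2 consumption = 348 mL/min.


RQ = VCO2 / VO2
RQ = 210 / 348
RQ = 0.6034


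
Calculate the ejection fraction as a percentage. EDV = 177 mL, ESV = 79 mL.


SV = EDV - ESV = 177 - 79 = 98 mL
EF = SV/EDV * 100 = 98/177 * 100
EF = 55.37%


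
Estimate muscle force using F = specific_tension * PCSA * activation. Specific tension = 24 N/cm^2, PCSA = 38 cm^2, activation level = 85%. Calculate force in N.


F = sigma * PCSA * activation
F = 24 * 38 * 0.85
F = 775.2 N


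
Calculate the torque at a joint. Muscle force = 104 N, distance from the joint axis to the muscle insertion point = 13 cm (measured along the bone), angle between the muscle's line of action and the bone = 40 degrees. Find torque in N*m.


Torque = F * d * sin(theta)   (moment arm = d*sin(theta))
d = 13 cm = 0.13 m
Torque = 104 * 0.13 * sin(40)
Torque = 8.69 N*m


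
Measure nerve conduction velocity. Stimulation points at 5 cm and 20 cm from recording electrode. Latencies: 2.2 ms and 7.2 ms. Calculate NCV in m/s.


Distance = (20 - 5) / 100 = 0.15 m
dt = (7.2 - 2.2) / 1000 = 0.005 s
NCV = dist / dt = 30 m/s


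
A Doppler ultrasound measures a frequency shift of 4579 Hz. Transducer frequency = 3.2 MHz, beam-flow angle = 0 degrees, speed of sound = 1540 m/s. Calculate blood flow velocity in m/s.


v = fd * c / (2 * f0 * cos(theta))
v = 4579 * 1540 / (2 * 3.2000e+06 * cos(0))
v = 1.102 m/s


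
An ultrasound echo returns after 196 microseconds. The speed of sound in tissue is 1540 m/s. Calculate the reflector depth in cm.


depth = c * t / 2
t = 196 us = 1.9600e-04 s
depth = 1540 * 1.9600e-04 / 2
depth = 0.15092 m = 15.092 cm


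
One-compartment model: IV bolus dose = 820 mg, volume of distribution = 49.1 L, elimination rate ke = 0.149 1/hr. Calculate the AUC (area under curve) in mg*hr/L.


C0 = Dose/Vd = 820/49.1 = 16.7006 mg/L
AUC = C0/ke = 16.7006/0.149
AUC = 112.1 mg*hr/L


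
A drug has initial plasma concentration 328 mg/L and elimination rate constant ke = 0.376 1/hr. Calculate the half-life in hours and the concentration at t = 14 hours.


t_half = ln(2) / ke = 0.693147 / 0.376 = 1.843 hr
C(t) = C0 * exp(-ke*t) = 328 * exp(-0.376*14)
C(14) = 1.697 mg/L


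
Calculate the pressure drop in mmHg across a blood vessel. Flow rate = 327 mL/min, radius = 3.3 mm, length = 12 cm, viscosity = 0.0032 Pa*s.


dP = 8*mu*L*Q / (pi*r^4)
Q = 327 mL/min = 5.45e-06 m^3/s
dP = 44.9378 Pa = 44.9378 / 133.322 mmHg = 0.3371 mmHg


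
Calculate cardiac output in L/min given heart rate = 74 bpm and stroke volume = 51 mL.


CO = HR * SV
CO = 74 * 51 / 1000
CO = 3.774 L/min


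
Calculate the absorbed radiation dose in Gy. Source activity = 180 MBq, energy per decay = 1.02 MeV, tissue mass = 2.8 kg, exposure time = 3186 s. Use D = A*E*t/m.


A = 180 MBq = 1.8000e+08 Bq
E = 1.02 MeV = 1.63404e-13 J
D = A*E*t/m = 1.8000e+08*1.63404e-13*3186/2.8
D = 0.03347 Gy


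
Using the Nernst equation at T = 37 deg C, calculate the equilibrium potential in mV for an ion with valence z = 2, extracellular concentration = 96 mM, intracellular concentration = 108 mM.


E = (RT/(zF)) * ln(C_out/C_in)
T = 37 + 273.15 = 310.15 K
E = (8.314 * 310.15 / (2 * 96485)) * ln(96/108)
E = -1.574 mV


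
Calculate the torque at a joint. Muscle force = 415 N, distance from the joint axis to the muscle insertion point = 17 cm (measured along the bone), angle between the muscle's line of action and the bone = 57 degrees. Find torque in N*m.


Torque = F * d * sin(theta)   (moment arm = d*sin(theta))
d = 17 cm = 0.17 m
Torque = 415 * 0.17 * sin(57)
Torque = 59.17 N*m


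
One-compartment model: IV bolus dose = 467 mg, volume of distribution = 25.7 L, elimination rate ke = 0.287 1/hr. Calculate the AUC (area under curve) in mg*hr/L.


C0 = Dose/Vd = 467/25.7 = 18.1712 mg/L
AUC = C0/ke = 18.1712/0.287
AUC = 63.31 mg*hr/L


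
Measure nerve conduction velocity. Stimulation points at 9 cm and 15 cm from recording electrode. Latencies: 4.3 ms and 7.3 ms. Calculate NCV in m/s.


Distance = (15 - 9) / 100 = 0.06 m
dt = (7.3 - 4.3) / 1000 = 0.003 s
NCV = dist / dt = 20 m/s


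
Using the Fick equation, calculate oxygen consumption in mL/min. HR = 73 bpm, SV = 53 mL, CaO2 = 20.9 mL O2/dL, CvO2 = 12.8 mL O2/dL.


CO = HR*SV = 73*53/1000 = 3.869 L/min
a-v O2 diff = 20.9 - 12.8 = 8.1 mL/dL
VO2 = CO * (CaO2-CvO2) * 10 dL/L
VO2 = 3.869 * 8.1 * 10
VO2 = 313.4 mL/min


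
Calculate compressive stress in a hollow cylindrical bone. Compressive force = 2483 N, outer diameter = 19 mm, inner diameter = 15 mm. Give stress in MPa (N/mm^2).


A = pi*(r_o^2 - r_i^2)
r_o = 9.5 mm, r_i = 7.5 mm
A = 106.814 mm^2
sigma = F/A = 2483 / 106.814
sigma = 23.25 MPa


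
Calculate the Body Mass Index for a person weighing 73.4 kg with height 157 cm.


BMI = weight / height^2
height = 157 cm = 1.57 m
BMI = 73.4 / 1.57^2
BMI = 29.78 kg/m^2


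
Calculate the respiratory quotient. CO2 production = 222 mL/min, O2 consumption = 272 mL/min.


RQ = VCO2 / VO2
RQ = 222 / 272
RQ = 0.8162


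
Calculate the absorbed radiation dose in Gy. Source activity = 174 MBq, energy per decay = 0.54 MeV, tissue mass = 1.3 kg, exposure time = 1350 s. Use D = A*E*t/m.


A = 174 MBq = 1.7400e+08 Bq
E = 0.54 MeV = 8.6508e-14 J
D = A*E*t/m = 1.7400e+08*8.6508e-14*1350/1.3
D = 0.01563 Gy


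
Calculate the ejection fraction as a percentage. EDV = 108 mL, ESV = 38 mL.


SV = EDV - ESV = 108 - 38 = 70 mL
EF = SV/EDV * 100 = 70/108 * 100
EF = 64.81%


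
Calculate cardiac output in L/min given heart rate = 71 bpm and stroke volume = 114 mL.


CO = HR * SV
CO = 71 * 114 / 1000
CO = 8.094 L/min


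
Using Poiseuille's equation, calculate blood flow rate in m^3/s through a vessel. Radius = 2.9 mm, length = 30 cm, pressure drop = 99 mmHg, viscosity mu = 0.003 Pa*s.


Q = pi*r^4*dP / (8*mu*L)
r = 0.0029 m, L = 0.3 m
dP = 99 mmHg = 13198.878 Pa
Q = 4.0733e-04 m^3/s


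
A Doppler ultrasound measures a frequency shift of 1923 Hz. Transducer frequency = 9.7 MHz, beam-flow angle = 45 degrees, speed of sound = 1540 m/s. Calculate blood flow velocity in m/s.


v = fd * c / (2 * f0 * cos(theta))
v = 1923 * 1540 / (2 * 9.7000e+06 * cos(45))
v = 0.2159 m/s


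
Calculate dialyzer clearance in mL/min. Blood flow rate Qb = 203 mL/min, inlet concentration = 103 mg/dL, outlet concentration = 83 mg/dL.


K = Qb * (Cb_in - Cb_out) / Cb_in
K = 203 * (103 - 83) / 103
K = 39.42 mL/min


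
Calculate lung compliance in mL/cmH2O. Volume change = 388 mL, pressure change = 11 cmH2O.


C = dV / dP
C = 388 / 11
C = 35.27 mL/cmH2O


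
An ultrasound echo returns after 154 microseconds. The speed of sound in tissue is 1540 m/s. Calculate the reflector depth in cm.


depth = c * t / 2
t = 154 us = 1.5400e-04 s
depth = 1540 * 1.5400e-04 / 2
depth = 0.11858 m = 11.858 cm


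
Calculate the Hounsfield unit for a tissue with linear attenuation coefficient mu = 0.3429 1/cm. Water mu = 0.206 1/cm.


HU = ((mu_tissue - mu_water) / mu_water) * 1000
HU = ((0.3429 - 0.206) / 0.206) * 1000
HU = 664.6


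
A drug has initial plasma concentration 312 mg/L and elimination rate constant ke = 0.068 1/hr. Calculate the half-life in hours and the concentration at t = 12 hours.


t_half = ln(2) / ke = 0.693147 / 0.068 = 10.19 hr
C(t) = C0 * exp(-ke*t) = 312 * exp(-0.068*12)
C(12) = 138 mg/L


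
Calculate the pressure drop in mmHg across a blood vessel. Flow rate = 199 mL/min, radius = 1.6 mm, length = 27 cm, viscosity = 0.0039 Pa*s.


dP = 8*mu*L*Q / (pi*r^4)
Q = 199 mL/min = 3.31667e-06 m^3/s
dP = 1357.03 Pa = 1357.03 / 133.322 mmHg = 10.18 mmHg


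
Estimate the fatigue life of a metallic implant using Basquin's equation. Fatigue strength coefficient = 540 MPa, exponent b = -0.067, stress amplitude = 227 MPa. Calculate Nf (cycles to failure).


sigma_a = sigma_f' * (2Nf)^b
2Nf = (sigma_a/sigma_f')^(1/b)
2Nf = (227/540)^(1/-0.067)
2Nf = 414411.1
Nf = 2.072e+05


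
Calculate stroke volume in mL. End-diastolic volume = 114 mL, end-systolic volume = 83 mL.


SV = EDV - ESV
SV = 114 - 83
SV = 31 mL


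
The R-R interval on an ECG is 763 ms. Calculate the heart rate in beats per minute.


HR = 60 / RR_interval(s)
RR = 763 ms = 0.763 s
HR = 60 / 0.763 = 78.64 bpm


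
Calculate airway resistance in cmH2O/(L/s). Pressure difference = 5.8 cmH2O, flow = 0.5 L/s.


R = dP / flow
R = 5.8 / 0.5
R = 11.6 cmH2O/(L/s)


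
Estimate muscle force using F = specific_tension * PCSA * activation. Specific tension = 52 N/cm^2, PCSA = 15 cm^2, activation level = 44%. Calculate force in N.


F = sigma * PCSA * activation
F = 52 * 15 * 0.44
F = 343.2 N


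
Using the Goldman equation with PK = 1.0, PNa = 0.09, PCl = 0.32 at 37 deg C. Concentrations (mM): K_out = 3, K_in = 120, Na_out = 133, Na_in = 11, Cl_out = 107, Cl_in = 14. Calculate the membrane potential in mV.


Vm = (RT/F)*ln((PK*Ko + PNa*Nao + PCl*Cli)/(PK*Ki + PNa*Nai + PCl*Clo))
Numer = 19.45, Denom = 155.23
Vm = -55.51 mV


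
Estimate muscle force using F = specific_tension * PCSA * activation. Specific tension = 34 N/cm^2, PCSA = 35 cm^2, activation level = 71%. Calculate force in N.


F = sigma * PCSA * activation
F = 34 * 35 * 0.71
F = 844.9 N


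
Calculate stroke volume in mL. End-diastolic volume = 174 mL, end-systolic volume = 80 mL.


SV = EDV - ESV
SV = 174 - 80
SV = 94 mL


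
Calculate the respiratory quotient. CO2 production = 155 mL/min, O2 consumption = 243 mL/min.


RQ = VCO2 / VO2
RQ = 155 / 243
RQ = 0.6379


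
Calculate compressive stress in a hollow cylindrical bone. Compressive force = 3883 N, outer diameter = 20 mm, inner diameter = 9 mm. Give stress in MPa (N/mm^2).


A = pi*(r_o^2 - r_i^2)
r_o = 10 mm, r_i = 4.5 mm
A = 250.542 mm^2
sigma = F/A = 3883 / 250.542
sigma = 15.5 MPa


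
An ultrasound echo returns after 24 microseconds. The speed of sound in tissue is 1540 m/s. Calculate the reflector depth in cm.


depth = c * t / 2
t = 24 us = 2.4000e-05 s
depth = 1540 * 2.4000e-05 / 2
depth = 0.01848 m = 1.848 cm


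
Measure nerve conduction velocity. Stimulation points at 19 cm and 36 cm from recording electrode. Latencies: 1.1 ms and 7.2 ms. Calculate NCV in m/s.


Distance = (36 - 19) / 100 = 0.17 m
dt = (7.2 - 1.1) / 1000 = 0.0061 s
NCV = dist / dt = 27.87 m/s


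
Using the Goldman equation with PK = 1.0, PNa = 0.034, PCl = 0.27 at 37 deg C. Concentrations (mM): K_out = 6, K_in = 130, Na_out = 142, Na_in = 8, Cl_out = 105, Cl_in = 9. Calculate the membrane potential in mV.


Vm = (RT/F)*ln((PK*Ko + PNa*Nao + PCl*Cli)/(PK*Ki + PNa*Nai + PCl*Clo))
Numer = 13.258, Denom = 158.622
Vm = -66.33 mV


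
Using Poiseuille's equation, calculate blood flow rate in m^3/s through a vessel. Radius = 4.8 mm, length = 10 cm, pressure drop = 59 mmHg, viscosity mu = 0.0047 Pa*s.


Q = pi*r^4*dP / (8*mu*L)
r = 0.0048 m, L = 0.1 m
dP = 59 mmHg = 7865.998 Pa
Q = 0.003489 m^3/s


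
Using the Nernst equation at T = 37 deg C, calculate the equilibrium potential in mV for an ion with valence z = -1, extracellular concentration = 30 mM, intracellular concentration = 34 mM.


E = (RT/(zF)) * ln(C_out/C_in)
T = 37 + 273.15 = 310.15 K
E = (8.314 * 310.15 / (-1 * 96485)) * ln(30/34)
E = 3.345 mV


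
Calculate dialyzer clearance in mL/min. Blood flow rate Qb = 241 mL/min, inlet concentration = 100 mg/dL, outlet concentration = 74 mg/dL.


K = Qb * (Cb_in - Cb_out) / Cb_in
K = 241 * (100 - 74) / 100
K = 62.66 mL/min


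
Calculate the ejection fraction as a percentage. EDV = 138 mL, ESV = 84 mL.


SV = EDV - ESV = 138 - 84 = 54 mL
EF = SV/EDV * 100 = 54/138 * 100
EF = 39.13%


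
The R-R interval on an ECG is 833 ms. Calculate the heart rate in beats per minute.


HR = 60 / RR_interval(s)
RR = 833 ms = 0.833 s
HR = 60 / 0.833 = 72.03 bpm


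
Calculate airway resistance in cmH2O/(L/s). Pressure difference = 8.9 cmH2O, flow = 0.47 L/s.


R = dP / flow
R = 8.9 / 0.47
R = 18.94 cmH2O/(L/s)


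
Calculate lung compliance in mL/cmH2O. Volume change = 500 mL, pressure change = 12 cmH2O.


C = dV / dP
C = 500 / 12
C = 41.67 mL/cmH2O


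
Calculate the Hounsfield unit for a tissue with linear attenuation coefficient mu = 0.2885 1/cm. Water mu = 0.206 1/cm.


HU = ((mu_tissue - mu_water) / mu_water) * 1000
HU = ((0.2885 - 0.206) / 0.206) * 1000
HU = 400.5


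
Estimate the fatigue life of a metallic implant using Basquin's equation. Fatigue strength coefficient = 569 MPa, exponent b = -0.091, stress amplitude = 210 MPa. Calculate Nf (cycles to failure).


sigma_a = sigma_f' * (2Nf)^b
2Nf = (sigma_a/sigma_f')^(1/b)
2Nf = (210/569)^(1/-0.091)
2Nf = 57156.499
Nf = 2.858e+04


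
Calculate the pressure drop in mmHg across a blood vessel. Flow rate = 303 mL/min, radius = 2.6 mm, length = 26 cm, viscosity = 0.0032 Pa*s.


dP = 8*mu*L*Q / (pi*r^4)
Q = 303 mL/min = 5.05e-06 m^3/s
dP = 234.132 Pa = 234.132 / 133.322 mmHg = 1.756 mmHg


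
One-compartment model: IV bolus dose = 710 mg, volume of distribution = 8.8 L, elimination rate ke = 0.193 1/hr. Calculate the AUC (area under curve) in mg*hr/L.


C0 = Dose/Vd = 710/8.8 = 80.6818 mg/L
AUC = C0/ke = 80.6818/0.193
AUC = 418 mg*hr/L


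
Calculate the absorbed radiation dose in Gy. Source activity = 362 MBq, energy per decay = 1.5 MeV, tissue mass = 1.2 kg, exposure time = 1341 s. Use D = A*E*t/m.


A = 362 MBq = 3.6200e+08 Bq
E = 1.5 MeV = 2.403e-13 J
D = A*E*t/m = 3.6200e+08*2.403e-13*1341/1.2
D = 0.09721 Gy


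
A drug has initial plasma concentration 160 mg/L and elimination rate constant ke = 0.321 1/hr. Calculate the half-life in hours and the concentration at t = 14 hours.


t_half = ln(2) / ke = 0.693147 / 0.321 = 2.159 hr
C(t) = C0 * exp(-ke*t) = 160 * exp(-0.321*14)
C(14) = 1.788 mg/L


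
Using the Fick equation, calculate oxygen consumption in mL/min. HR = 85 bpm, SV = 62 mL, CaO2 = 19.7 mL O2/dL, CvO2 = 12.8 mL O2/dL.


CO = HR*SV = 85*62/1000 = 5.27 L/min
a-v O2 diff = 19.7 - 12.8 = 6.9 mL/dL
VO2 = CO * (CaO2-CvO2) * 10 dL/L
VO2 = 5.27 * 6.9 * 10
VO2 = 363.6 mL/min


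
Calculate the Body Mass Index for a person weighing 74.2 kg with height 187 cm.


BMI = weight / height^2
height = 187 cm = 1.87 m
BMI = 74.2 / 1.87^2
BMI = 21.22 kg/m^2


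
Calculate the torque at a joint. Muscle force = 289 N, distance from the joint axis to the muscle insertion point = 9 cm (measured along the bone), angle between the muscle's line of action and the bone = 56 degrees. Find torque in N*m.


Torque = F * d * sin(theta)   (moment arm = d*sin(theta))
d = 9 cm = 0.09 m
Torque = 289 * 0.09 * sin(56)
Torque = 21.56 N*m


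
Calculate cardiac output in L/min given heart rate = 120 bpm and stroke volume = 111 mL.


CO = HR * SV
CO = 120 * 111 / 1000
CO = 13.32 L/min


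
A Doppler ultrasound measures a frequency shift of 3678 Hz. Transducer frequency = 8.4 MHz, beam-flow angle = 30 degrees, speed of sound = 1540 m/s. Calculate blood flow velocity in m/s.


v = fd * c / (2 * f0 * cos(theta))
v = 3678 * 1540 / (2 * 8.4000e+06 * cos(30))
v = 0.3893 m/s


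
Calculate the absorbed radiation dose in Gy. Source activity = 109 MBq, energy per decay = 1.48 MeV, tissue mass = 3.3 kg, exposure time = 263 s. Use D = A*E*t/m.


A = 109 MBq = 1.0900e+08 Bq
E = 1.48 MeV = 2.37096e-13 J
D = A*E*t/m = 1.0900e+08*2.37096e-13*263/3.3
D = 0.00206 Gy


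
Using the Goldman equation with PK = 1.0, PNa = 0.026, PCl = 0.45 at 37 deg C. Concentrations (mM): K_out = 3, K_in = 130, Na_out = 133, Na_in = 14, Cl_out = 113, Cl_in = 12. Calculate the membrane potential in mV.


Vm = (RT/F)*ln((PK*Ko + PNa*Nao + PCl*Cli)/(PK*Ki + PNa*Nai + PCl*Clo))
Numer = 11.858, Denom = 181.214
Vm = -72.87 mV


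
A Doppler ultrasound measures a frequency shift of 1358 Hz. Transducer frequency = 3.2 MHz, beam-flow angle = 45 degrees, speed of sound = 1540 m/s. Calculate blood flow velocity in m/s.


v = fd * c / (2 * f0 * cos(theta))
v = 1358 * 1540 / (2 * 3.2000e+06 * cos(45))
v = 0.4621 m/s


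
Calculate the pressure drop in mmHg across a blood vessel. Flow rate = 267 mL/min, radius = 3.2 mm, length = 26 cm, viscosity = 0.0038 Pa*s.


dP = 8*mu*L*Q / (pi*r^4)
Q = 267 mL/min = 4.45e-06 m^3/s
dP = 106.772 Pa = 106.772 / 133.322 mmHg = 0.8009 mmHg


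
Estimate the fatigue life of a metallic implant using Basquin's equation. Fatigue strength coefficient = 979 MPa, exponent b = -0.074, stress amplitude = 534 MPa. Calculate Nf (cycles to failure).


sigma_a = sigma_f' * (2Nf)^b
2Nf = (sigma_a/sigma_f')^(1/b)
2Nf = (534/979)^(1/-0.074)
2Nf = 3608.4167
Nf = 1804


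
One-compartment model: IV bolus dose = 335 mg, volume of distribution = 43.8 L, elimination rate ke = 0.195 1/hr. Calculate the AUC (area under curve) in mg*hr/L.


C0 = Dose/Vd = 335/43.8 = 7.6484 mg/L
AUC = C0/ke = 7.6484/0.195
AUC = 39.22 mg*hr/L


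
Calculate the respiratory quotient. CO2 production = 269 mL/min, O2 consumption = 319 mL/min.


RQ = VCO2 / VO2
RQ = 269 / 319
RQ = 0.8433


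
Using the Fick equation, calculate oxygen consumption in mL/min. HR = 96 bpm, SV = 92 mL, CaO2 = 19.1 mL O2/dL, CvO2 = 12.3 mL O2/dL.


CO = HR*SV = 96*92/1000 = 8.832 L/min
a-v O2 diff = 19.1 - 12.3 = 6.8 mL/dL
VO2 = CO * (CaO2-CvO2) * 10 dL/L
VO2 = 8.832 * 6.8 * 10
VO2 = 600.6 mL/min


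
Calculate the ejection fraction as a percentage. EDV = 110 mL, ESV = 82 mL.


SV = EDV - ESV = 110 - 82 = 28 mL
EF = SV/EDV * 100 = 28/110 * 100
EF = 25.45%


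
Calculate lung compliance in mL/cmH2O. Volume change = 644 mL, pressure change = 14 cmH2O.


C = dV / dP
C = 644 / 14
C = 46 mL/cmH2O


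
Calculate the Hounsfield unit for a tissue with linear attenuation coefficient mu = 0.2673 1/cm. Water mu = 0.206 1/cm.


HU = ((mu_tissue - mu_water) / mu_water) * 1000
HU = ((0.2673 - 0.206) / 0.206) * 1000
HU = 297.6


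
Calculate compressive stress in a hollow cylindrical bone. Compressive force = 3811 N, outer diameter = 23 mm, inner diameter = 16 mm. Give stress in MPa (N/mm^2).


A = pi*(r_o^2 - r_i^2)
r_o = 11.5 mm, r_i = 8 mm
A = 214.414 mm^2
sigma = F/A = 3811 / 214.414
sigma = 17.77 MPa


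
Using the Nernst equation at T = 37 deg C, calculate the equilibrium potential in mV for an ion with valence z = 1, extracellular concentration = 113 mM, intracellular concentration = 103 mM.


E = (RT/(zF)) * ln(C_out/C_in)
T = 37 + 273.15 = 310.15 K
E = (8.314 * 310.15 / (1 * 96485)) * ln(113/103)
E = 2.476 mV


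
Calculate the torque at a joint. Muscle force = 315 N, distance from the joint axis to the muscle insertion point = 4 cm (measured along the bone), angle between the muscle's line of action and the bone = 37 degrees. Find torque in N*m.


Torque = F * d * sin(theta)   (moment arm = d*sin(theta))
d = 4 cm = 0.04 m
Torque = 315 * 0.04 * sin(37)
Torque = 7.583 N*m


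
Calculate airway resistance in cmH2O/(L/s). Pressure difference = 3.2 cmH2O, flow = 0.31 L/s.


R = dP / flow
R = 3.2 / 0.31
R = 10.32 cmH2O/(L/s)


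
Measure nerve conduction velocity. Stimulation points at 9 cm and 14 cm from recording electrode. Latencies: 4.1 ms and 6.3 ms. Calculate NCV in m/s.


Distance = (14 - 9) / 100 = 0.05 m
dt = (6.3 - 4.1) / 1000 = 0.0022 s
NCV = dist / dt = 22.73 m/s


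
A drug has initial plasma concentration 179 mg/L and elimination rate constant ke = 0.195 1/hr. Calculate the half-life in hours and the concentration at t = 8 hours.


t_half = ln(2) / ke = 0.693147 / 0.195 = 3.555 hr
C(t) = C0 * exp(-ke*t) = 179 * exp(-0.195*8)
C(8) = 37.61 mg/L


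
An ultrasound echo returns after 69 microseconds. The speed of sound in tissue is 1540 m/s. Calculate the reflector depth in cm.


depth = c * t / 2
t = 69 us = 6.9000e-05 s
depth = 1540 * 6.9000e-05 / 2
depth = 0.05313 m = 5.313 cm


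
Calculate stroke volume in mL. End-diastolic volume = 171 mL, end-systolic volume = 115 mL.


SV = EDV - ESV
SV = 171 - 115
SV = 56 mL


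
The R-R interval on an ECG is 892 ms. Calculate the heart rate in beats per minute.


HR = 60 / RR_interval(s)
RR = 892 ms = 0.892 s
HR = 60 / 0.892 = 67.26 bpm


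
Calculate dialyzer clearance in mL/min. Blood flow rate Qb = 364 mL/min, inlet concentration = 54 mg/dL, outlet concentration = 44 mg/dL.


K = Qb * (Cb_in - Cb_out) / Cb_in
K = 364 * (54 - 44) / 54
K = 67.41 mL/min


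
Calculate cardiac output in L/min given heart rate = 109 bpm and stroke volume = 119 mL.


CO = HR * SV
CO = 109 * 119 / 1000
CO = 12.97 L/min


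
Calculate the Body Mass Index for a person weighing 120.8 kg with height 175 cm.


BMI = weight / height^2
height = 175 cm = 1.75 m
BMI = 120.8 / 1.75^2
BMI = 39.44 kg/m^2


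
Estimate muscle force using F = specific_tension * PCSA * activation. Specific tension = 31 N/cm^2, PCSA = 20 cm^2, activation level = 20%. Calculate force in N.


F = sigma * PCSA * activation
F = 31 * 20 * 0.2
F = 124 N


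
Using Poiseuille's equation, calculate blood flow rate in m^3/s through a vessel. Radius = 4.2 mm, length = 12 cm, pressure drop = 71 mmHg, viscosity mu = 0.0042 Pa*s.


Q = pi*r^4*dP / (8*mu*L)
r = 0.0042 m, L = 0.12 m
dP = 71 mmHg = 9465.862 Pa
Q = 0.002295 m^3/s


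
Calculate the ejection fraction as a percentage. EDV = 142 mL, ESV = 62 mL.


SV = EDV - ESV = 142 - 62 = 80 mL
EF = SV/EDV * 100 = 80/142 * 100
EF = 56.34%


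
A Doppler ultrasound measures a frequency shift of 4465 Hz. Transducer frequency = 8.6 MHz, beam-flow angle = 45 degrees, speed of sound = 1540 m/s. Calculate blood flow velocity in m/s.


v = fd * c / (2 * f0 * cos(theta))
v = 4465 * 1540 / (2 * 8.6000e+06 * cos(45))
v = 0.5654 m/s


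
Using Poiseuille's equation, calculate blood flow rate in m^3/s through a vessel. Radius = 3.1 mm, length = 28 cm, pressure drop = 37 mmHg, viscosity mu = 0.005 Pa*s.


Q = pi*r^4*dP / (8*mu*L)
r = 0.0031 m, L = 0.28 m
dP = 37 mmHg = 4932.914 Pa
Q = 1.2779e-04 m^3/s


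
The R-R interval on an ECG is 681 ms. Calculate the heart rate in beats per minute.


HR = 60 / RR_interval(s)
RR = 681 ms = 0.681 s
HR = 60 / 0.681 = 88.11 bpm


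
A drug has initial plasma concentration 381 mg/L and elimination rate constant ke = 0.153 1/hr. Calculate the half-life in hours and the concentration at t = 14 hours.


t_half = ln(2) / ke = 0.693147 / 0.153 = 4.53 hr
C(t) = C0 * exp(-ke*t) = 381 * exp(-0.153*14)
C(14) = 44.74 mg/L


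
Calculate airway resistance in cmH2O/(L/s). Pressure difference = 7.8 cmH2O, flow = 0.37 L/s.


R = dP / flow
R = 7.8 / 0.37
R = 21.08 cmH2O/(L/s)


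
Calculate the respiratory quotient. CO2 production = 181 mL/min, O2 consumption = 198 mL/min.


RQ = VCO2 / VO2
RQ = 181 / 198
RQ = 0.9141


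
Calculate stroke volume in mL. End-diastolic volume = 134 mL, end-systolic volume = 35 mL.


SV = EDV - ESV
SV = 134 - 35
SV = 99 mL


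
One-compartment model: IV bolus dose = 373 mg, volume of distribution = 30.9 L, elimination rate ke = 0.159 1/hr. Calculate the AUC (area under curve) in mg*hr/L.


C0 = Dose/Vd = 373/30.9 = 12.0712 mg/L
AUC = C0/ke = 12.0712/0.159
AUC = 75.92 mg*hr/L


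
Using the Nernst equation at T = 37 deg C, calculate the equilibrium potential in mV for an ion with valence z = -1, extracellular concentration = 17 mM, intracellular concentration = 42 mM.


E = (RT/(zF)) * ln(C_out/C_in)
T = 37 + 273.15 = 310.15 K
E = (8.314 * 310.15 / (-1 * 96485)) * ln(17/42)
E = 24.17 mV


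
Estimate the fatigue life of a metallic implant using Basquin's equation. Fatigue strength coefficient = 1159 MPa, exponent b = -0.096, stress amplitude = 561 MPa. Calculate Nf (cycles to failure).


sigma_a = sigma_f' * (2Nf)^b
2Nf = (sigma_a/sigma_f')^(1/b)
2Nf = (561/1159)^(1/-0.096)
2Nf = 1916.4875
Nf = 958.2


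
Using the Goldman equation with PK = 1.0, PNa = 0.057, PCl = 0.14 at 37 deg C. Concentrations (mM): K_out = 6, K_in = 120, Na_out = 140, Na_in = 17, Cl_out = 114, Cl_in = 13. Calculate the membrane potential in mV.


Vm = (RT/F)*ln((PK*Ko + PNa*Nao + PCl*Cli)/(PK*Ki + PNa*Nai + PCl*Clo))
Numer = 15.8, Denom = 136.929
Vm = -57.71 mV


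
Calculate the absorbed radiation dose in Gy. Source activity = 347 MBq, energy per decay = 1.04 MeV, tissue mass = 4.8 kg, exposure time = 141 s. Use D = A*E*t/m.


A = 347 MBq = 3.4700e+08 Bq
E = 1.04 MeV = 1.66608e-13 J
D = A*E*t/m = 3.4700e+08*1.66608e-13*141/4.8
D = 0.001698 Gy


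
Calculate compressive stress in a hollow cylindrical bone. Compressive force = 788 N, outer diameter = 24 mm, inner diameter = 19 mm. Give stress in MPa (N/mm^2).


A = pi*(r_o^2 - r_i^2)
r_o = 12 mm, r_i = 9.5 mm
A = 168.861 mm^2
sigma = F/A = 788 / 168.861
sigma = 4.667 MPa
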